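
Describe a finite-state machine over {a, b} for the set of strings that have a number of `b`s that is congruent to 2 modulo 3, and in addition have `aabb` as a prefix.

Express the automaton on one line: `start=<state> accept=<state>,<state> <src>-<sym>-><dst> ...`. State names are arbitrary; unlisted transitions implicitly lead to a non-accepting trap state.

start=S0 accept=S5 S0-a->S1 S0-b->S2 S1-a->S3 S1-b->S2 S2-a->S2 S2-b->S2 S3-a->S2 S3-b->S4 S4-a->S2 S4-b->S5 S5-a->S5 S5-b->S6 S6-a->S6 S6-b->S7 S7-a->S7 S7-b->S5

Handle the two conditions separately and then intersect. The first has 3 states tracking the count of `b`s modulo 3; the second has 6 states tracking whether the input so far still matches the prefix `aabb`. A product state is a pair (one from each), accepting exactly when both do. Minimizing collapses redundant product states.
        a   b  
>  S0   S1  S2 
   S1   S3  S2 
   S2   S2  S2 
   S3   S2  S4 
   S4   S2  S5 
 * S5   S5  S6 
   S6   S6  S7 
   S7   S7  S5 
(> = start, * = accepting)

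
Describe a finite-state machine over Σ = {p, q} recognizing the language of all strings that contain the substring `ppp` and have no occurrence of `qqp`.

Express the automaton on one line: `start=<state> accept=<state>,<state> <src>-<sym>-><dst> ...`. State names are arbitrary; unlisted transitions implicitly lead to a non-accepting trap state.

Run two small machines in parallel and take their product. The first has 4 states tracking whether and how much of `ppp` has been seen; the second has 4 states tracking partial matches of the forbidden pattern `qqp`. A product state is a pair (one from each), accepting exactly when both do.
With 12 states:
          p    q  
>  S0     S1   S2 
   S1     S3   S2 
   S2     S1   S4 
   S3     S5   S2 
   S4     S6   S4 
 * S5     S5   S7 
   S6     S8   S9 
 * S7     S5  S10 
   S8    S11   S9 
   S9     S6   S9 
 * S10   S11  S10 
   S11   S11  S11 
(> = start, * = accepting)

start=S0 accept=S5,S7,S10 S0-p->S1 S0-q->S2 S1-p->S3 S1-q->S2 S2-p->S1 S2-q->S4 S3-p->S5 S3-q->S2 S4-p->S6 S4-q->S4 S5-p->S5 S5-q->S7 S6-p->S8 S6-q->S9 S7-p->S5 S7-q->S10 S8-p->S11 S8-q->S9 S9-p->S6 S9-q->S9 S10-p->S11 S10-q->S10 S11-p->S11 S11-q->S11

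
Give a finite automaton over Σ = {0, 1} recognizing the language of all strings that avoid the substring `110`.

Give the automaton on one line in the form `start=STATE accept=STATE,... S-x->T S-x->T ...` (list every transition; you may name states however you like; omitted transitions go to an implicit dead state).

start=A accept=A,B,C A-0->A A-1->B B-0->A B-1->C C-0->D C-1->C D-0->D D-1->D

This is the complement of 'contains `110`'. Use the same substring-matching states — A through D holding how much of `110` has just been matched — but flip the accepting set: everything except the trap D accepts.
       0  1 
>* A   A  B 
 * B   A  C 
 * C   D  C 
   D   D  D 
(> = start, * = accepting)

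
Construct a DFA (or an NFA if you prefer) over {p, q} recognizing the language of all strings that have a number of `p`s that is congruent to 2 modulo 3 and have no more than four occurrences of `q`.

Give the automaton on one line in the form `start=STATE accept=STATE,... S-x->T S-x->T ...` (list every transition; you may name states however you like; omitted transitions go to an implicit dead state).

start=s0 accept=s3,s6,s9,s12,s15 s0-p->s1 s0-q->s2 s1-p->s3 s1-q->s4 s2-p->s4 s2-q->s5 s3-p->s0 s3-q->s6 s4-p->s6 s4-q->s7 s5-p->s7 s5-q->s8 s6-p->s2 s6-q->s9 s7-p->s9 s7-q->s10 s8-p->s10 s8-q->s11 s9-p->s5 s9-q->s12 s10-p->s12 s10-q->s13 s11-p->s13 s11-q->s14 s12-p->s8 s12-q->s15 s13-p->s15 s13-q->s14 s14-p->s14 s14-q->s14 s15-p->s11 s15-q->s14

Handle the two conditions separately and then intersect. One (3 states) tracks the count of `p`s modulo 3; the other (6 states) tracks the count of `q`s, saturating at 5. Each combined state is a pair, one component from each; accept when both components accept. After merging equivalent states the machine shrinks.
A 16-state machine:
          p    q  
>  s0     s1   s2 
   s1     s3   s4 
   s2     s4   s5 
 * s3     s0   s6 
   s4     s6   s7 
   s5     s7   s8 
 * s6     s2   s9 
   s7     s9  s10 
   s8    s10  s11 
 * s9     s5  s12 
   s10   s12  s13 
   s11   s13  s14 
 * s12    s8  s15 
   s13   s15  s14 
   s14   s14  s14 
 * s15   s11  s14 
(> = start, * = accepting)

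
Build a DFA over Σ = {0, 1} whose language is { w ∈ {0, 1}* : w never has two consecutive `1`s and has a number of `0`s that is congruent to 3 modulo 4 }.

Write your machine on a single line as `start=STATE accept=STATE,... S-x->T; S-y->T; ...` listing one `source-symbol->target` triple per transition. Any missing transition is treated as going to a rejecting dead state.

start=s0; accept=s6,s9; s0-0->s1; s0-1->s2; s1-0->s3; s1-1->s4; s2-0->s1; s2-1->s5; s3-0->s6; s3-1->s7; s4-0->s3; s4-1->s8; s5-0->s8; s5-1->s5; s6-0->s0; s6-1->s9; s7-0->s6; s7-1->s10; s8-0->s10; s8-1->s8; s9-0->s0; s9-1->s11; s10-0->s11; s10-1->s10; s11-0->s5; s11-1->s11

Run two small machines in parallel and take their product. One (3 states) tracks partial matches of the forbidden pattern `11`; the other (4 states) tracks the count of `0`s modulo 4. Each combined state is a pair, one component from each; accept when both components accept.
With 12 states:
          0    1  
>  s0     s1   s2 
   s1     s3   s4 
   s2     s1   s5 
   s3     s6   s7 
   s4     s3   s8 
   s5     s8   s5 
 * s6     s0   s9 
   s7     s6  s10 
   s8    s10   s8 
 * s9     s0  s11 
   s10   s11  s10 
   s11    s5  s11 
(> = start, * = accepting)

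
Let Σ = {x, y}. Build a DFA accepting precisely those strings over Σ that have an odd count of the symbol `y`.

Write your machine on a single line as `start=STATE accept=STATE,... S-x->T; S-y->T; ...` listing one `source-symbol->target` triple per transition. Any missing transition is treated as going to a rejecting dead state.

The only thing that matters is how many `y`s have appeared, reduced mod 2. Use one state per residue: s0 for 0, …, s1 for 1. Reading `y` moves to the next residue; anything else stays put. s1 is accepting.
        x   y  
>  s0   s0  s1 
 * s1   s1  s0 
(> = start, * = accepting)

start=s0; accept=s1; s0-x->s0; s0-y->s1; s1-x->s1; s1-y->s0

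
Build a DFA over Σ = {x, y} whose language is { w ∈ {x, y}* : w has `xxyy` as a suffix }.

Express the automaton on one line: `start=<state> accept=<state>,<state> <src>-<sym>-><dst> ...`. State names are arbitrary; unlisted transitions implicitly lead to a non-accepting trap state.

start=q0 accept=q4 q0-x->q1 q0-y->q0 q1-x->q2 q1-y->q0 q2-x->q2 q2-y->q3 q3-x->q1 q3-y->q4 q4-x->q1 q4-y->q0

Let each state record the length of the longest suffix of the input read so far that is also a prefix of `xxyy`. q1 means the last symbol is `x`; q2 means the last 2 symbols are `xx`; q3 means the last 3 symbols are `xxy`; q4 means the last 4 symbols are `xxyy`. Accept only at q4, where the string currently ends in `xxyy`.
5 states suffice.
        x   y  
>  q0   q1  q0 
   q1   q2  q0 
   q2   q2  q3 
   q3   q1  q4 
 * q4   q1  q0 
(> = start, * = accepting)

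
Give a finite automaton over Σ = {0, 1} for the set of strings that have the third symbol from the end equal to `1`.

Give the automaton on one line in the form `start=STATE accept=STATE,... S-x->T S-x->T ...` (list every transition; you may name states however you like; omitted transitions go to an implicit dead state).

start=q0 accept=q11,q12,q13,q14 q0-0->q1 q0-1->q2 q1-0->q3 q1-1->q4 q2-0->q5 q2-1->q6 q3-0->q7 q3-1->q8 q4-0->q9 q4-1->q10 q5-0->q11 q5-1->q12 q6-0->q13 q6-1->q14 q7-0->q7 q7-1->q8 q8-0->q9 q8-1->q10 q9-0->q11 q9-1->q12 q10-0->q13 q10-1->q14 q11-0->q7 q11-1->q8 q12-0->q9 q12-1->q10 q13-0->q11 q13-1->q12 q14-0->q13 q14-1->q14

A DFA must remember the last 3 symbols (since which symbol is third-to-last isn't known until the input ends). Use one state per possible window of the last ≤3 symbols; accept from those whose window starts with `1`.
A 15-state machine:
          0    1  
>  q0     q1   q2 
   q1     q3   q4 
   q2     q5   q6 
   q3     q7   q8 
   q4     q9  q10 
   q5    q11  q12 
   q6    q13  q14 
   q7     q7   q8 
   q8     q9  q10 
   q9    q11  q12 
   q10   q13  q14 
 * q11    q7   q8 
 * q12    q9  q10 
 * q13   q11  q12 
 * q14   q13  q14 
(> = start, * = accepting)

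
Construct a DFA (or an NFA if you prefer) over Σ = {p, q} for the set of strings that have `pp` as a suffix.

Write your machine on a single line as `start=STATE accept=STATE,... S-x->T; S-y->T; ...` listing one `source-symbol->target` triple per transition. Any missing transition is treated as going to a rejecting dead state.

start=A; accept=C; A-p->B; A-q->A; B-p->C; B-q->A; C-p->C; C-q->A

Remember how much of `pp` the current input suffix matches. State A means no match yet; B means the last symbol is `p`; C means the last 2 symbols are `pp`. Only C accepts. On a mismatch, fall back to the longest proper suffix that is still a prefix of `pp`.
With 3 states:
       p  q 
>  A   B  A 
   B   C  A 
 * C   C  A 
(> = start, * = accepting)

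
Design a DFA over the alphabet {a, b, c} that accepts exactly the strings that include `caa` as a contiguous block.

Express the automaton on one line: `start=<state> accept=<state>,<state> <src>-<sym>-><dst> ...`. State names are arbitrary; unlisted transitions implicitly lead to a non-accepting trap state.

Track how much of `caa` has been matched so far: state q0 is no progress, q3 is the absorbing accept state reached once `caa` has occurred. Intermediate states record partial matches; on a mismatch, fall back to the longest reusable overlap.
With 4 states:
        a   b   c  
>  q0   q0  q0  q1 
   q1   q2  q0  q1 
   q2   q3  q0  q1 
 * q3   q3  q3  q3 
(> = start, * = accepting)

start=q0 accept=q3 q0-a->q0 q0-b->q0 q0-c->q1 q1-a->q2 q1-b->q0 q1-c->q1 q2-a->q3 q2-b->q0 q2-c->q1 q3-a->q3 q3-b->q3 q3-c->q3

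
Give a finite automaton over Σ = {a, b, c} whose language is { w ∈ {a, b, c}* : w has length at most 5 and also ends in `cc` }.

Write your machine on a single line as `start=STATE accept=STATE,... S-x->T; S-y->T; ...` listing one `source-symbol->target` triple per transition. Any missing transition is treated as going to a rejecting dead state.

start=q0; accept=q5,q8,q11,q12; q0-a->q1; q0-b->q1; q0-c->q2; q1-a->q3; q1-b->q3; q1-c->q4; q2-a->q3; q2-b->q3; q2-c->q5; q3-a->q6; q3-b->q6; q3-c->q7; q4-a->q6; q4-b->q6; q4-c->q8; q5-a->q6; q5-b->q6; q5-c->q8; q6-a->q9; q6-b->q9; q6-c->q10; q7-a->q9; q7-b->q9; q7-c->q11; q8-a->q9; q8-b->q9; q8-c->q11; q9-a->q9; q9-b->q9; q9-c->q9; q10-a->q9; q10-b->q9; q10-c->q12; q11-a->q9; q11-b->q9; q11-c->q12; q12-a->q9; q12-b->q9; q12-c->q9

Run two small machines in parallel and take their product. The first has 7 states tracking the input length, saturating at 6; the second has 3 states tracking how much of the suffix `cc` has currently been matched. A product state is a pair (one from each), accepting exactly when both do. Equivalent product states are then merged.
With 13 states:
          a    b    c  
>  q0     q1   q1   q2 
   q1     q3   q3   q4 
   q2     q3   q3   q5 
   q3     q6   q6   q7 
   q4     q6   q6   q8 
 * q5     q6   q6   q8 
   q6     q9   q9  q10 
   q7     q9   q9  q11 
 * q8     q9   q9  q11 
   q9     q9   q9   q9 
   q10    q9   q9  q12 
 * q11    q9   q9  q12 
 * q12    q9   q9   q9 
(> = start, * = accepting)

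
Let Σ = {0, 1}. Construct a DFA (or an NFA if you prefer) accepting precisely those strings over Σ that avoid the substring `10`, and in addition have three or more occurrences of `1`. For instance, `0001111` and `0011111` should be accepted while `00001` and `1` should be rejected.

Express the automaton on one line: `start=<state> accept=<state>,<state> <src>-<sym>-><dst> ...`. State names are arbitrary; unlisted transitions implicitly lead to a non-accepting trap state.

Run two small machines in parallel and take their product. The first has 3 states tracking partial matches of the forbidden pattern `10`; the second has 5 states tracking the count of `1`s, saturating at 4. A product state is a pair (one from each), accepting exactly when both do.
       0  1 
>  A   A  B 
   B   C  D 
   C   C  E 
   D   E  F 
   E   E  G 
 * F   G  H 
   G   G  I 
 * H   I  H 
   I   I  I 
(> = start, * = accepting)

start=A accept=F,H A-0->A A-1->B B-0->C B-1->D C-0->C C-1->E D-0->E D-1->F E-0->E E-1->G F-0->G F-1->H G-0->G G-1->I H-0->I H-1->H I-0->I I-1->I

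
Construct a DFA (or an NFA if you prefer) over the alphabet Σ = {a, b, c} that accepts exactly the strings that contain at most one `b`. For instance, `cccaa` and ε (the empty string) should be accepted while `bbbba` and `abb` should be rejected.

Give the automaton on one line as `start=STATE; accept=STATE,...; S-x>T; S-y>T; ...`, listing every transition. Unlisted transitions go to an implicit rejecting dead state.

Count `b`s, saturating at 2: state S0 means no `b` yet, S1 means one `b` seen, S2 means more than one. Each `b` increments (capped at S2); other symbols loop. Accept from {S0, S1}.
3 states suffice.
        a   b   c  
>* S0   S0  S1  S0 
 * S1   S1  S2  S1 
   S2   S2  S2  S2 
(> = start, * = accepting)

start=S0; accept=S0,S1; S0-a>S0; S0-b>S1; S0-c>S0; S1-a>S1; S1-b>S2; S1-c>S1; S2-a>S2; S2-b>S2; S2-c>S2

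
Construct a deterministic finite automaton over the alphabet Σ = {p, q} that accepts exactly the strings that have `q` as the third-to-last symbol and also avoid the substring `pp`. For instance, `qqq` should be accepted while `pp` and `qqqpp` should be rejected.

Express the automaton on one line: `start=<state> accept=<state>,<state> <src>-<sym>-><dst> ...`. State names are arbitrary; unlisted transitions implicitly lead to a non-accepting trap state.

start=S0 accept=S12,S13,S14 S0-p->S1 S0-q->S2 S1-p->S3 S1-q->S4 S2-p->S5 S2-q->S6 S3-p->S7 S3-q->S8 S4-p->S9 S4-q->S10 S5-p->S11 S5-q->S12 S6-p->S13 S6-q->S14 S7-p->S7 S7-q->S8 S8-p->S15 S8-q->S16 S9-p->S11 S9-q->S12 S10-p->S13 S10-q->S14 S11-p->S7 S11-q->S8 S12-p->S9 S12-q->S10 S13-p->S11 S13-q->S12 S14-p->S13 S14-q->S14 S15-p->S11 S15-q->S17 S16-p->S18 S16-q->S19 S17-p->S15 S17-q->S16 S18-p->S11 S18-q->S17 S19-p->S18 S19-q->S19

Run two small machines in parallel and take their product. One (15 states) tracks the last 3 symbols read; the other (3 states) tracks partial matches of the forbidden pattern `pp`. Each combined state is a pair, one component from each; accept when both components accept.
20 states suffice.
          p    q  
>  S0     S1   S2 
   S1     S3   S4 
   S2     S5   S6 
   S3     S7   S8 
   S4     S9  S10 
   S5    S11  S12 
   S6    S13  S14 
   S7     S7   S8 
   S8    S15  S16 
   S9    S11  S12 
   S10   S13  S14 
   S11    S7   S8 
 * S12    S9  S10 
 * S13   S11  S12 
 * S14   S13  S14 
   S15   S11  S17 
   S16   S18  S19 
   S17   S15  S16 
   S18   S11  S17 
   S19   S18  S19 
(> = start, * = accepting)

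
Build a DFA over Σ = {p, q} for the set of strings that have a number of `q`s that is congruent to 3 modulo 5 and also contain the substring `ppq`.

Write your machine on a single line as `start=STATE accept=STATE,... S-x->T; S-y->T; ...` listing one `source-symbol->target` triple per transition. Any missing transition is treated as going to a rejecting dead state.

start=s0; accept=s14; s0-p->s1; s0-q->s2; s1-p->s3; s1-q->s2; s2-p->s4; s2-q->s5; s3-p->s3; s3-q->s6; s4-p->s7; s4-q->s5; s5-p->s8; s5-q->s9; s6-p->s6; s6-q->s10; s7-p->s7; s7-q->s10; s8-p->s11; s8-q->s9; s9-p->s12; s9-q->s13; s10-p->s10; s10-q->s14; s11-p->s11; s11-q->s14; s12-p->s15; s12-q->s13; s13-p->s16; s13-q->s0; s14-p->s14; s14-q->s17; s15-p->s15; s15-q->s17; s16-p->s18; s16-q->s0; s17-p->s17; s17-q->s19; s18-p->s18; s18-q->s19; s19-p->s19; s19-q->s6

Run two small machines in parallel and take their product. One (5 states) tracks the count of `q`s modulo 5; the other (4 states) tracks whether and how much of `ppq` has been seen. Each combined state is a pair, one component from each; accept when both components accept.
With 20 states:
          p    q  
>  s0     s1   s2 
   s1     s3   s2 
   s2     s4   s5 
   s3     s3   s6 
   s4     s7   s5 
   s5     s8   s9 
   s6     s6  s10 
   s7     s7  s10 
   s8    s11   s9 
   s9    s12  s13 
   s10   s10  s14 
   s11   s11  s14 
   s12   s15  s13 
   s13   s16   s0 
 * s14   s14  s17 
   s15   s15  s17 
   s16   s18   s0 
   s17   s17  s19 
   s18   s18  s19 
   s19   s19   s6 
(> = start, * = accepting)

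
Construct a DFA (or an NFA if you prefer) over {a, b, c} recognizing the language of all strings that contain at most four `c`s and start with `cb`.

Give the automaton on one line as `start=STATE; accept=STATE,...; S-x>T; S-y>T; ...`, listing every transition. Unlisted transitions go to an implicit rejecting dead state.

start=s0; accept=s3,s4,s5,s6; s0-a>s1; s0-b>s1; s0-c>s2; s1-a>s1; s1-b>s1; s1-c>s1; s2-a>s1; s2-b>s3; s2-c>s1; s3-a>s3; s3-b>s3; s3-c>s4; s4-a>s4; s4-b>s4; s4-c>s5; s5-a>s5; s5-b>s5; s5-c>s6; s6-a>s6; s6-b>s6; s6-c>s1

Handle the two conditions separately and then intersect. One (6 states) tracks the count of `c`s, saturating at 5; the other (4 states) tracks whether the input so far still matches the prefix `cb`. Each combined state is a pair, one component from each; accept when both components accept. After merging equivalent states the machine shrinks.
With 7 states:
        a   b   c  
>  s0   s1  s1  s2 
   s1   s1  s1  s1 
   s2   s1  s3  s1 
 * s3   s3  s3  s4 
 * s4   s4  s4  s5 
 * s5   s5  s5  s6 
 * s6   s6  s6  s1 
(> = start, * = accepting)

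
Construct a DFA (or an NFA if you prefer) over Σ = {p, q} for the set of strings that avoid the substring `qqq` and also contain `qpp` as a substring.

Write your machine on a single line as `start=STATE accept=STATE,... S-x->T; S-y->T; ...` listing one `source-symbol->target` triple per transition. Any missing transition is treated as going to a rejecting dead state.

start=S0; accept=S4,S6,S7; S0-p->S0; S0-q->S1; S1-p->S2; S1-q->S3; S2-p->S4; S2-q->S1; S3-p->S2; S3-q->S5; S4-p->S4; S4-q->S6; S5-p->S5; S5-q->S5; S6-p->S4; S6-q->S7; S7-p->S4; S7-q->S5

Build one automaton per condition and run them in lockstep. The first has 4 states tracking partial matches of the forbidden pattern `qqq`; the second has 4 states tracking whether and how much of `qpp` has been seen. A product state is a pair (one from each), accepting exactly when both do. After merging equivalent states the machine shrinks.
With 8 states:
        p   q  
>  S0   S0  S1 
   S1   S2  S3 
   S2   S4  S1 
   S3   S2  S5 
 * S4   S4  S6 
   S5   S5  S5 
 * S6   S4  S7 
 * S7   S4  S5 
(> = start, * = accepting)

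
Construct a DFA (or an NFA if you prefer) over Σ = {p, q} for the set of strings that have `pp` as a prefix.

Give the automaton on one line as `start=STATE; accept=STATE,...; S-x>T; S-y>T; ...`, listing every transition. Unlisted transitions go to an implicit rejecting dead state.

Walk along `pp` while the input agrees: from A take `p` to B, and so on. Any deviation drops to the rejecting sink D. Once C is reached the prefix is confirmed and every continuation is accepted.
4 states suffice.
       p  q 
>  A   B  D 
   B   C  D 
 * C   C  C 
   D   D  D 
(> = start, * = accepting)

start=A; accept=C; A-p>B; A-q>D; B-p>C; B-q>D; C-p>C; C-q>C; D-p>D; D-q>D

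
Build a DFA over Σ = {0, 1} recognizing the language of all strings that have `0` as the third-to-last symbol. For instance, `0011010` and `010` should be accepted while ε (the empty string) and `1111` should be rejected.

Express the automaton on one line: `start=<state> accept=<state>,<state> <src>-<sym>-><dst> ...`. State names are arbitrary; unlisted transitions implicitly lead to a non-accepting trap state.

start=q0 accept=q7,q8,q9,q10 q0-0->q1 q0-1->q2 q1-0->q3 q1-1->q4 q2-0->q5 q2-1->q6 q3-0->q7 q3-1->q8 q4-0->q9 q4-1->q10 q5-0->q11 q5-1->q12 q6-0->q13 q6-1->q14 q7-0->q7 q7-1->q8 q8-0->q9 q8-1->q10 q9-0->q11 q9-1->q12 q10-0->q13 q10-1->q14 q11-0->q7 q11-1->q8 q12-0->q9 q12-1->q10 q13-0->q11 q13-1->q12 q14-0->q13 q14-1->q14

Because acceptance depends on a position counted from the end, the machine has to buffer the most recent 3 symbols. Make each state the string of the last up-to-3 symbols read; on input `x` shift the window left and append `x`. Accept when the buffered window has length 3 and begins with `0`.
          0    1  
>  q0     q1   q2 
   q1     q3   q4 
   q2     q5   q6 
   q3     q7   q8 
   q4     q9  q10 
   q5    q11  q12 
   q6    q13  q14 
 * q7     q7   q8 
 * q8     q9  q10 
 * q9    q11  q12 
 * q10   q13  q14 
   q11    q7   q8 
   q12    q9  q10 
   q13   q11  q12 
   q14   q13  q14 
(> = start, * = accepting)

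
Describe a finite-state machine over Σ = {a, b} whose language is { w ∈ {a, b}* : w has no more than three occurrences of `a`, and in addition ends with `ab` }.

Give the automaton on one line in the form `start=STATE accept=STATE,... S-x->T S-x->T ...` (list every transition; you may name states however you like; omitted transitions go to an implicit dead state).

Build one automaton per condition and run them in lockstep. The first has 5 states tracking the count of `a`s, saturating at 4; the second has 3 states tracking how much of the suffix `ab` has currently been matched. A product state is a pair (one from each), accepting exactly when both do.
A 13-state machine:
          a    b  
>  S0     S1   S0 
   S1     S2   S3 
   S2     S4   S5 
 * S3     S2   S6 
   S4     S7   S8 
 * S5     S4   S9 
   S6     S2   S6 
   S7     S7  S10 
 * S8     S7  S11 
   S9     S4   S9 
   S10    S7  S12 
   S11    S7  S11 
   S12    S7  S12 
(> = start, * = accepting)

start=S0 accept=S3,S5,S8 S0-a->S1 S0-b->S0 S1-a->S2 S1-b->S3 S2-a->S4 S2-b->S5 S3-a->S2 S3-b->S6 S4-a->S7 S4-b->S8 S5-a->S4 S5-b->S9 S6-a->S2 S6-b->S6 S7-a->S7 S7-b->S10 S8-a->S7 S8-b->S11 S9-a->S4 S9-b->S9 S10-a->S7 S10-b->S12 S11-a->S7 S11-b->S11 S12-a->S7 S12-b->S12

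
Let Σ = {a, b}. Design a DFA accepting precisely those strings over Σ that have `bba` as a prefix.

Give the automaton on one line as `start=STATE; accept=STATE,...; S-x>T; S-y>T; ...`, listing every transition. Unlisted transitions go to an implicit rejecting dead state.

start=q0; accept=q3; q0-a>q4; q0-b>q1; q1-a>q4; q1-b>q2; q2-a>q3; q2-b>q4; q3-a>q3; q3-b>q3; q4-a>q4; q4-b>q4

Check the first 3 symbols one by one: q0 through q2 record how many have matched `bba` so far; any wrong symbol goes to the dead state q4. After all 3 match we enter the accepting sink q3.
A 5-state machine:
        a   b  
>  q0   q4  q1 
   q1   q4  q2 
   q2   q3  q4 
 * q3   q3  q3 
   q4   q4  q4 
(> = start, * = accepting)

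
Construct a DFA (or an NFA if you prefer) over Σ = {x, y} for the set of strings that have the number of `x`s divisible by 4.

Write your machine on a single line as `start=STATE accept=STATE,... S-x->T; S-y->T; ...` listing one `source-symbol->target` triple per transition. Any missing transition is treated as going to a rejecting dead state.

start=s0; accept=s0; s0-x->s1; s0-y->s0; s1-x->s2; s1-y->s1; s2-x->s3; s2-y->s2; s3-x->s0; s3-y->s3

The only thing that matters is how many `x`s have appeared, reduced mod 4. Use one state per residue: s0 for 0, …, s3 for 3. Reading `x` moves to the next residue; anything else stays put. s0 is accepting.
With 4 states:
        x   y  
>* s0   s1  s0 
   s1   s2  s1 
   s2   s3  s2 
   s3   s0  s3 
(> = start, * = accepting)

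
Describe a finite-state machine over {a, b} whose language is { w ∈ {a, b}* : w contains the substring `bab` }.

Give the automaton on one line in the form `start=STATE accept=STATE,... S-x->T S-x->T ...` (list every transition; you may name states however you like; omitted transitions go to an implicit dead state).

start=q0 accept=q3 q0-a->q0 q0-b->q1 q1-a->q2 q1-b->q1 q2-a->q0 q2-b->q3 q3-a->q3 q3-b->q3

Track how much of `bab` has been matched so far: state q0 is no progress, q3 is the absorbing accept state reached once `bab` has occurred. Intermediate states record partial matches; on a mismatch, fall back to the longest reusable overlap.
A 4-state machine:
        a   b  
>  q0   q0  q1 
   q1   q2  q1 
   q2   q0  q3 
 * q3   q3  q3 
(> = start, * = accepting)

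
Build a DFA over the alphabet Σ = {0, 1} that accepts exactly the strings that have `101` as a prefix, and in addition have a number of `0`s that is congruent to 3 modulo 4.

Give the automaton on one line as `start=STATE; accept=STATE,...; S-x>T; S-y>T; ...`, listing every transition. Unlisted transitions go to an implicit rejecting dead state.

Run two small machines in parallel and take their product. One (5 states) tracks whether the input so far still matches the prefix `101`; the other (4 states) tracks the count of `0`s modulo 4. Each combined state is a pair, one component from each; accept when both components accept. Equivalent product states are then merged.
With 8 states:
        0   1  
>  S0   S1  S2 
   S1   S1  S1 
   S2   S3  S1 
   S3   S1  S4 
   S4   S5  S4 
   S5   S6  S5 
 * S6   S7  S6 
   S7   S4  S7 
(> = start, * = accepting)

start=S0; accept=S6; S0-0>S1; S0-1>S2; S1-0>S1; S1-1>S1; S2-0>S3; S2-1>S1; S3-0>S1; S3-1>S4; S4-0>S5; S4-1>S4; S5-0>S6; S5-1>S5; S6-0>S7; S6-1>S6; S7-0>S4; S7-1>S7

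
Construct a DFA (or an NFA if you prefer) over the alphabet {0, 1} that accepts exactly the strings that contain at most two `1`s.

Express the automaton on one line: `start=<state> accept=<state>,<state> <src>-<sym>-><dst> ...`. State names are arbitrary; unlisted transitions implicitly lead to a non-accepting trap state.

Only the number of `1`s matters, and only up to 3. Make a chain A → B → C → D advanced by each `1` (with D absorbing); every other symbol self-loops. The accepting set is {A, B, C}.
A 4-state machine:
       0  1 
>* A   A  B 
 * B   B  C 
 * C   C  D 
   D   D  D 
(> = start, * = accepting)

start=A accept=A,B,C A-0->A A-1->B B-0->B B-1->C C-0->C C-1->D D-0->D D-1->D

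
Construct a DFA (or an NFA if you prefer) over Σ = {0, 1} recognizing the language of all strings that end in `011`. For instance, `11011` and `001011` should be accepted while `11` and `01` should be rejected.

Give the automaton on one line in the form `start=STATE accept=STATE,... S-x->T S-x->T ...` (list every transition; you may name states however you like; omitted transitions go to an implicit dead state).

start=A accept=D A-0->B A-1->A B-0->B B-1->C C-0->B C-1->D D-0->B D-1->A

Remember how much of `011` the current input suffix matches. State A means no match yet; B means the last symbol is `0`; C means the last 2 symbols are `01`; D means the last 3 symbols are `011`. Only D accepts. On a mismatch, fall back to the longest proper suffix that is still a prefix of `011`.
A 4-state machine:
       0  1 
>  A   B  A 
   B   B  C 
   C   B  D 
 * D   B  A 
(> = start, * = accepting)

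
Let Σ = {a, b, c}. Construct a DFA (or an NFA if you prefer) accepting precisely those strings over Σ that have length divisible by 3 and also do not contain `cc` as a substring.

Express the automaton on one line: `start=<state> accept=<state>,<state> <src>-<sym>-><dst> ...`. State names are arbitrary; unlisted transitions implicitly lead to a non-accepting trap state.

Run two small machines in parallel and take their product. The first has 3 states tracking the input length modulo 3; the second has 3 states tracking partial matches of the forbidden pattern `cc`. A product state is a pair (one from each), accepting exactly when both do. After merging equivalent states the machine shrinks.
        a   b   c  
>* q0   q1  q1  q2 
   q1   q3  q3  q4 
   q2   q3  q3  q5 
   q3   q0  q0  q6 
   q4   q0  q0  q5 
   q5   q5  q5  q5 
 * q6   q1  q1  q5 
(> = start, * = accepting)

start=q0 accept=q0,q6 q0-a->q1 q0-b->q1 q0-c->q2 q1-a->q3 q1-b->q3 q1-c->q4 q2-a->q3 q2-b->q3 q2-c->q5 q3-a->q0 q3-b->q0 q3-c->q6 q4-a->q0 q4-b->q0 q4-c->q5 q5-a->q5 q5-b->q5 q5-c->q5 q6-a->q1 q6-b->q1 q6-c->q5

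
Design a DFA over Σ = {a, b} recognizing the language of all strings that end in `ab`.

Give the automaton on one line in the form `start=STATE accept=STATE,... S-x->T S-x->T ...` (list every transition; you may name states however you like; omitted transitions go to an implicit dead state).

Remember how much of `ab` the current input suffix matches. State q0 means no match yet; q1 means the last symbol is `a`; q2 means the last 2 symbols are `ab`. Only q2 accepts. On a mismatch, fall back to the longest proper suffix that is still a prefix of `ab`.
3 states suffice.
        a   b  
>  q0   q1  q0 
   q1   q1  q2 
 * q2   q1  q0 
(> = start, * = accepting)

start=q0 accept=q2 q0-a->q1 q0-b->q0 q1-a->q1 q1-b->q2 q2-a->q1 q2-b->q0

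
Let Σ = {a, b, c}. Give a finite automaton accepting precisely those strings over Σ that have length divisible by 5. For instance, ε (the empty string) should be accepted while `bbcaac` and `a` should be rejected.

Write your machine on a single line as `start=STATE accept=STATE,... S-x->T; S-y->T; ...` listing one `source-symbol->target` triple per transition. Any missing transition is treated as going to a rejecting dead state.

start=s0; accept=s0; s0-a->s1; s0-b->s1; s0-c->s1; s1-a->s2; s1-b->s2; s1-c->s2; s2-a->s3; s2-b->s3; s2-c->s3; s3-a->s4; s3-b->s4; s3-c->s4; s4-a->s0; s4-b->s0; s4-c->s0

Only the length mod 5 matters, so use a 5-cycle: from any state, every input symbol moves to the next state, wrapping s4 back to s0. Mark s0 accepting.
        a   b   c  
>* s0   s1  s1  s1 
   s1   s2  s2  s2 
   s2   s3  s3  s3 
   s3   s4  s4  s4 
   s4   s0  s0  s0 
(> = start, * = accepting)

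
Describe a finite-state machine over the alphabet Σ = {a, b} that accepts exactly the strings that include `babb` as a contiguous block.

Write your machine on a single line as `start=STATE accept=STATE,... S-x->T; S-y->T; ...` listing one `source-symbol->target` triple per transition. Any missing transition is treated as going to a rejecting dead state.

start=s0; accept=s4; s0-a->s0; s0-b->s1; s1-a->s2; s1-b->s1; s2-a->s0; s2-b->s3; s3-a->s2; s3-b->s4; s4-a->s4; s4-b->s4

Track how much of `babb` has been matched so far: state s0 is no progress, s4 is the absorbing accept state reached once `babb` has occurred. Intermediate states record partial matches; on a mismatch, fall back to the longest reusable overlap.
With 5 states:
        a   b  
>  s0   s0  s1 
   s1   s2  s1 
   s2   s0  s3 
   s3   s2  s4 
 * s4   s4  s4 
(> = start, * = accepting)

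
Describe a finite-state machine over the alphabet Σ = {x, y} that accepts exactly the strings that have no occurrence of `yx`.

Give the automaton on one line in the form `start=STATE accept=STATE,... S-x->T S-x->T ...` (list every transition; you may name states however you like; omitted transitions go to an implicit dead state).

This is the complement of 'contains `yx`'. Use the same substring-matching states — S0 through S2 holding how much of `yx` has just been matched — but flip the accepting set: everything except the trap S2 accepts.
A 3-state machine:
        x   y  
>* S0   S0  S1 
 * S1   S2  S1 
   S2   S2  S2 
(> = start, * = accepting)

start=S0 accept=S0,S1 S0-x->S0 S0-y->S1 S1-x->S2 S1-y->S1 S2-x->S2 S2-y->S2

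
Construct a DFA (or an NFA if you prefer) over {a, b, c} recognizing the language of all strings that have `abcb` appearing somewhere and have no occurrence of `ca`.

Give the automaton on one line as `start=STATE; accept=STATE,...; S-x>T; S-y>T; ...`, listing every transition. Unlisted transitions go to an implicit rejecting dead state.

start=s0; accept=s6,s7; s0-a>s1; s0-b>s0; s0-c>s2; s1-a>s1; s1-b>s3; s1-c>s2; s2-a>s4; s2-b>s0; s2-c>s2; s3-a>s1; s3-b>s0; s3-c>s5; s4-a>s4; s4-b>s4; s4-c>s4; s5-a>s4; s5-b>s6; s5-c>s2; s6-a>s6; s6-b>s6; s6-c>s7; s7-a>s4; s7-b>s6; s7-c>s7

Run two small machines in parallel and take their product. The first has 5 states tracking whether and how much of `abcb` has been seen; the second has 3 states tracking partial matches of the forbidden pattern `ca`. A product state is a pair (one from each), accepting exactly when both do. Equivalent product states are then merged.
With 8 states:
        a   b   c  
>  s0   s1  s0  s2 
   s1   s1  s3  s2 
   s2   s4  s0  s2 
   s3   s1  s0  s5 
   s4   s4  s4  s4 
   s5   s4  s6  s2 
 * s6   s6  s6  s7 
 * s7   s4  s6  s7 
(> = start, * = accepting)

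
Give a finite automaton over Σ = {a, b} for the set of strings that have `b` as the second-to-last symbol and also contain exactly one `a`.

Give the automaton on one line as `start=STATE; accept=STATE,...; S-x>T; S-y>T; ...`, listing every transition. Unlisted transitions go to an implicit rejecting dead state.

start=S0; accept=S5,S6; S0-a>S1; S0-b>S2; S1-a>S3; S1-b>S4; S2-a>S5; S2-b>S2; S3-a>S3; S3-b>S3; S4-a>S3; S4-b>S6; S5-a>S3; S5-b>S4; S6-a>S3; S6-b>S6

Run two small machines in parallel and take their product. The first has 7 states tracking the last 2 symbols read; the second has 3 states tracking the count of `a`s, saturating at 2. A product state is a pair (one from each), accepting exactly when both do. Minimizing collapses redundant product states.
A 7-state machine:
        a   b  
>  S0   S1  S2 
   S1   S3  S4 
   S2   S5  S2 
   S3   S3  S3 
   S4   S3  S6 
 * S5   S3  S4 
 * S6   S3  S6 
(> = start, * = accepting)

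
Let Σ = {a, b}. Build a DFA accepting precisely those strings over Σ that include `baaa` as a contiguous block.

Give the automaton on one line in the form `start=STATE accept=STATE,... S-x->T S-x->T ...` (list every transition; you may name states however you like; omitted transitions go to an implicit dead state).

start=S0 accept=S4 S0-a->S0 S0-b->S1 S1-a->S2 S1-b->S1 S2-a->S3 S2-b->S1 S3-a->S4 S3-b->S1 S4-a->S4 S4-b->S4

Track how much of `baaa` has been matched so far: state S0 is no progress, S4 is the absorbing accept state reached once `baaa` has occurred. Intermediate states record partial matches; on a mismatch, fall back to the longest reusable overlap.
With 5 states:
        a   b  
>  S0   S0  S1 
   S1   S2  S1 
   S2   S3  S1 
   S3   S4  S1 
 * S4   S4  S4 
(> = start, * = accepting)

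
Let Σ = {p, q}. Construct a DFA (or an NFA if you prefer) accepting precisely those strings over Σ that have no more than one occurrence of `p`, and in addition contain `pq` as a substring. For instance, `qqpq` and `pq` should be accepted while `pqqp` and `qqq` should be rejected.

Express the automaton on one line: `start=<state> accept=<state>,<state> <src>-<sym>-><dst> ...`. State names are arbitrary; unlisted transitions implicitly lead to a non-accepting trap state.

Run two small machines in parallel and take their product. One (3 states) tracks the count of `p`s, saturating at 2; the other (3 states) tracks whether and how much of `pq` has been seen. Each combined state is a pair, one component from each; accept when both components accept. After merging equivalent states the machine shrinks.
4 states suffice.
        p   q  
>  S0   S1  S0 
   S1   S2  S3 
   S2   S2  S2 
 * S3   S2  S3 
(> = start, * = accepting)

start=S0 accept=S3 S0-p->S1 S0-q->S0 S1-p->S2 S1-q->S3 S2-p->S2 S2-q->S2 S3-p->S2 S3-q->S3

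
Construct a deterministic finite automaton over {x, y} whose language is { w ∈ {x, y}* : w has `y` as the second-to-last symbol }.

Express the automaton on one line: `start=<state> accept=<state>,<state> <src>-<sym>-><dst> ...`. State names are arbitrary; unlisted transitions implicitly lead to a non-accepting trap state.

start=A accept=F,G A-x->B A-y->C B-x->D B-y->E C-x->F C-y->G D-x->D D-y->E E-x->F E-y->G F-x->D F-y->E G-x->F G-y->G

A DFA must remember the last 2 symbols (since which symbol is second-to-last isn't known until the input ends). Use one state per possible window of the last ≤2 symbols; accept from those whose window starts with `y`.
With 7 states:
       x  y 
>  A   B  C 
   B   D  E 
   C   F  G 
   D   D  E 
   E   F  G 
 * F   D  E 
 * G   F  G 
(> = start, * = accepting)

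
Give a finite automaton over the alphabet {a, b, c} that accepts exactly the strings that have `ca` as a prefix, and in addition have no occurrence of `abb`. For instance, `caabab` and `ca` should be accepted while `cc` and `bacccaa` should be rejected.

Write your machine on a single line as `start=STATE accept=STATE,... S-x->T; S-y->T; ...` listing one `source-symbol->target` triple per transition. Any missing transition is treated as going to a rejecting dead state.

Run two small machines in parallel and take their product. The first has 4 states tracking whether the input so far still matches the prefix `ca`; the second has 4 states tracking partial matches of the forbidden pattern `abb`. A product state is a pair (one from each), accepting exactly when both do.
        a   b   c  
>  q0   q1  q2  q3 
   q1   q1  q4  q2 
   q2   q1  q2  q2 
   q3   q5  q2  q2 
   q4   q1  q6  q2 
 * q5   q5  q7  q8 
   q6   q6  q6  q6 
 * q7   q5  q9  q8 
 * q8   q5  q8  q8 
   q9   q9  q9  q9 
(> = start, * = accepting)

start=q0; accept=q5,q7,q8; q0-a->q1; q0-b->q2; q0-c->q3; q1-a->q1; q1-b->q4; q1-c->q2; q2-a->q1; q2-b->q2; q2-c->q2; q3-a->q5; q3-b->q2; q3-c->q2; q4-a->q1; q4-b->q6; q4-c->q2; q5-a->q5; q5-b->q7; q5-c->q8; q6-a->q6; q6-b->q6; q6-c->q6; q7-a->q5; q7-b->q9; q7-c->q8; q8-a->q5; q8-b->q8; q8-c->q8; q9-a->q9; q9-b->q9; q9-c->q9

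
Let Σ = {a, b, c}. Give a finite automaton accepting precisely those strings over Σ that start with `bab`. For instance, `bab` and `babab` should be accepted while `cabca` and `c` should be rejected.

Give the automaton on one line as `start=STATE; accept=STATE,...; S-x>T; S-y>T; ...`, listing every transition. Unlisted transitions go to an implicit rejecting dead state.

Check the first 3 symbols one by one: S0 through S2 record how many have matched `bab` so far; any wrong symbol goes to the dead state S4. After all 3 match we enter the accepting sink S3.
        a   b   c  
>  S0   S4  S1  S4 
   S1   S2  S4  S4 
   S2   S4  S3  S4 
 * S3   S3  S3  S3 
   S4   S4  S4  S4 
(> = start, * = accepting)

start=S0; accept=S3; S0-a>S4; S0-b>S1; S0-c>S4; S1-a>S2; S1-b>S4; S1-c>S4; S2-a>S4; S2-b>S3; S2-c>S4; S3-a>S3; S3-b>S3; S3-c>S3; S4-a>S4; S4-b>S4; S4-c>S4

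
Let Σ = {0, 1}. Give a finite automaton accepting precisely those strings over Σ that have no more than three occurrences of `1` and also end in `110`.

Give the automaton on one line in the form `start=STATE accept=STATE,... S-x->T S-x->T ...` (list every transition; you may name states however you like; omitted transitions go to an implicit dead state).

start=q0 accept=q5 q0-0->q0 q0-1->q1 q1-0->q2 q1-1->q3 q2-0->q2 q2-1->q4 q3-0->q5 q3-1->q6 q4-0->q7 q4-1->q6 q5-0->q7 q5-1->q7 q6-0->q5 q6-1->q7 q7-0->q7 q7-1->q7

Run two small machines in parallel and take their product. The first has 5 states tracking the count of `1`s, saturating at 4; the second has 4 states tracking how much of the suffix `110` has currently been matched. A product state is a pair (one from each), accepting exactly when both do. After merging equivalent states the machine shrinks.
With 8 states:
        0   1  
>  q0   q0  q1 
   q1   q2  q3 
   q2   q2  q4 
   q3   q5  q6 
   q4   q7  q6 
 * q5   q7  q7 
   q6   q5  q7 
   q7   q7  q7 
(> = start, * = accepting)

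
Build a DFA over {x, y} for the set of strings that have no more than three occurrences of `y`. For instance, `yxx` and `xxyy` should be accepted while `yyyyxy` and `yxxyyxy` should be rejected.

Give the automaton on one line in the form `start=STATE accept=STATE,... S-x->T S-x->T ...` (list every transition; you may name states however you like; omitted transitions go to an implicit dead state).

start=q0 accept=q0,q1,q2,q3 q0-x->q0 q0-y->q1 q1-x->q1 q1-y->q2 q2-x->q2 q2-y->q3 q3-x->q3 q3-y->q4 q4-x->q4 q4-y->q4

Only the number of `y`s matters, and only up to 4. Make a chain q0 → q1 → q2 → q3 → q4 advanced by each `y` (with q4 absorbing); every other symbol self-loops. The accepting set is {q0, q1, q2, q3}.
A 5-state machine:
        x   y  
>* q0   q0  q1 
 * q1   q1  q2 
 * q2   q2  q3 
 * q3   q3  q4 
   q4   q4  q4 
(> = start, * = accepting)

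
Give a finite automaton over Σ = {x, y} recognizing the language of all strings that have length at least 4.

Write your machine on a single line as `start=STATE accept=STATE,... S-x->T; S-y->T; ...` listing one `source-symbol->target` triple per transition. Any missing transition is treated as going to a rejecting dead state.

start=A; accept=E,F; A-x->B; A-y->B; B-x->C; B-y->C; C-x->D; C-y->D; D-x->E; D-y->E; E-x->F; E-y->F; F-x->F; F-y->F

We only need to distinguish lengths 0, 1, …, 4, and '>4'. Chain A → B → C → D → E → F on every symbol, with F looping. Accepting states: {E, F}.
6 states suffice.
       x  y 
>  A   B  B 
   B   C  C 
   C   D  D 
   D   E  E 
 * E   F  F 
 * F   F  F 
(> = start, * = accepting)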